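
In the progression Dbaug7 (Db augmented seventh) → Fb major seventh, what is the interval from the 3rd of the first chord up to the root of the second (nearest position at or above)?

Dbaug7 (Db augmented seventh) has F as its 3rd, and Fb major seventh has Fb as its root.
F up to Fb is 11 semitones, a half step narrower than a perfect octave, so the interval is diminished.

diminished octave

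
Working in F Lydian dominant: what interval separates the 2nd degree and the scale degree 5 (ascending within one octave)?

P4

F lydian dominant: F G A B C D Eb.
The 2nd degree is G and the degree 5 is C.
G up to C spans 4 letter names and 5 semitones — a perfect fourth.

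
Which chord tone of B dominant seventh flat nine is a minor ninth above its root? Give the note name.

C

B7b9 (B dominant seventh flat nine): B D# F# A C.
The root is B. A minor ninth above B is C.
C is the chord's 9th.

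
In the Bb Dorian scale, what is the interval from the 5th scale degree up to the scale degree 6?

The scale runs Bb C Db Eb F G Ab.
The 5th scale degree is F and the scale degree 6 is G.
F up to G spans 2 letter names and 2 semitones — a major second.

major 2nd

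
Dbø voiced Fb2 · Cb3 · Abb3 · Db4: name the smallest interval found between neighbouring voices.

augmented fourth

Adjacent intervals: Fb2→Cb3 = perfect fifth; Cb3→Abb3 = minor sixth; Abb3→Db4 = augmented fourth.
The smallest is Abb3 to Db4, an augmented fourth (6 semitones).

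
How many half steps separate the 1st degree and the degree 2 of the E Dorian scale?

The scale is E F♯ G A B C♯ D.
E up to F♯ is a major second — 2 semitones.

2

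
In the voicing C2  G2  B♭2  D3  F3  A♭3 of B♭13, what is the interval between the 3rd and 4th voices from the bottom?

M3

Those voices are B♭2 and D3.
Counting 3 letters and 4 half steps from B♭ gives a major third.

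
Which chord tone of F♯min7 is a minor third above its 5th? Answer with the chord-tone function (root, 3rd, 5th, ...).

7th

The chord tones of F♯m7 are F♯–A–C♯–E.
The 5th is C♯. A minor third above C♯ is E.
E is the chord's 7th.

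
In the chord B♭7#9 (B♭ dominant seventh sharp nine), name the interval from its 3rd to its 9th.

major seventh

Spelling the chord: B♭ D F A♭ C♯.
The 3rd is D and the 9th is C♯.
From D to C♯ is 11 semitones, exactly the major seventh.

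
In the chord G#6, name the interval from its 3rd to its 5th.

minor third

G#6: G#, B#, D#, E#.
That puts B# below D#.
B# up to D# is 3 semitones, a half step narrower than a major third, so the interval is minor.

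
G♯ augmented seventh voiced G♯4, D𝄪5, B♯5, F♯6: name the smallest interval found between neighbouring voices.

d5

Adjacent intervals: G♯4→D𝄪5 = augmented fifth; D𝄪5→B♯5 = minor sixth; B♯5→F♯6 = diminished fifth.
The smallest is B♯5 to F♯6, a diminished fifth (6 semitones).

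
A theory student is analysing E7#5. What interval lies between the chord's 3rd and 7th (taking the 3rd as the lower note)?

diminished fifth

E7#5: E, G#, B#, D.
3rd = G#; 7th = D.
G# up to D is 6 semitones, a half step narrower than a perfect fifth, so the interval is diminished.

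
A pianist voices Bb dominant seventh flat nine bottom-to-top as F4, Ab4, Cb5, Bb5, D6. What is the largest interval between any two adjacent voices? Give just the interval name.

Adjacent intervals: F4→Ab4 = minor third; Ab4→Cb5 = minor third; Cb5→Bb5 = major seventh; Bb5→D6 = major third.
The largest is Cb5 to Bb5, a major seventh (11 semitones).

major 7th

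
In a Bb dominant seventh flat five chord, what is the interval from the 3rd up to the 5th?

diminished 3rd

The chord tones of Bb7b5 are Bb D Fb Ab.
The 3rd is D and the 5th is Fb.
From D to Fb: 2 semitones over a third = diminished.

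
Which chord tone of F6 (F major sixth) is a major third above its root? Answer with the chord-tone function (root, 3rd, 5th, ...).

Spelling the chord: F–A–C–D.
The root is F. A major third above F is A.
A is the chord's 3rd.

3rd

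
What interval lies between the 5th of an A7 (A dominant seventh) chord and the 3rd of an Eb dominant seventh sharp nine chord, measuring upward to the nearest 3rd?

A7 (A dominant seventh) has E as its 5th, and Eb dominant seventh sharp nine has G as its 3rd.
From E to G: 3 semitones over a third = minor.

minor 3rd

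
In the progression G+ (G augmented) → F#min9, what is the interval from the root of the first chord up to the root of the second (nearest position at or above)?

The root of G+ (G augmented) is G; the root of F#min9 is F#.
Counting 7 letters and 11 half steps from G gives a major seventh.

major seventh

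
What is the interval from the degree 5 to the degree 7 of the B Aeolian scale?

Spelling the B Aeolian scale: B C# D E F# G A.
The degree 5 is F# and the scale degree 7 is A.
F# up to A is 3 semitones, a half step narrower than a major third, so the interval is minor.

minor third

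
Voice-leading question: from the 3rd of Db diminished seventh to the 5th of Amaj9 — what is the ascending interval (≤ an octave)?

A7

Db diminished seventh has Fb as its 3rd, and Amaj9 has E as its 5th.
Fb up to E is 12 semitones, a half step wider than a major seventh, so the interval is augmented.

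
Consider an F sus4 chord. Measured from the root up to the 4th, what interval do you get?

F sus4 is spelled F, B♭, C.
Root = F; 4th = B♭.
From F to B♭ is 5 semitones, exactly the perfect fourth.

perfect fourth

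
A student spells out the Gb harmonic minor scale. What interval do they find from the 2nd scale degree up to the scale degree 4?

Gb harmonic minor: Gb Ab Bbb Cb Db Ebb F.
The 2nd scale degree is Ab and the 4th scale degree is Cb.
3 letter names make it a third; at 3 semitones (a half step narrower than major) the quality is minor.

minor third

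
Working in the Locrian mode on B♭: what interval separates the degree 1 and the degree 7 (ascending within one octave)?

m7

B♭ locrian: B♭ C♭ D♭ E♭ F♭ G♭ A♭.
The degree 1 is B♭ and the degree 7 is A♭.
From B♭ to A♭: 10 semitones over a seventh = minor.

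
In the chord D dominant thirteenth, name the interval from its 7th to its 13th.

major seventh

D13 (D dominant thirteenth) is spelled D, F♯, A, C, E, B.
So we need the interval from C up to B.
From C to B is 11 semitones, exactly the major seventh.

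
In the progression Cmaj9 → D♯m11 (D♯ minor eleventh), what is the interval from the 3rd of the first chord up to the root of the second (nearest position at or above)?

major seventh

Cmaj9 has E as its 3rd, and D♯m11 (D♯ minor eleventh) has D♯ as its root.
E up to D♯ spans 7 letter names and 11 semitones — a major seventh.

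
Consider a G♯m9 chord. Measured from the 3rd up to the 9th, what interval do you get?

major seventh

The chord tones of G♯min9 are G♯–B–D♯–F♯–A♯.
That puts B below A♯.
From B to A♯ is 11 semitones, exactly the major seventh.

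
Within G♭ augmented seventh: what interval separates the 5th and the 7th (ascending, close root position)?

diminished 3rd

The chord tones of G♭aug7 (G♭ augmented seventh) are G♭-B♭-D-F♭.
That puts D below F♭.
D up to F♭ is 2 semitones, a whole step narrower than a major third, so the interval is diminished.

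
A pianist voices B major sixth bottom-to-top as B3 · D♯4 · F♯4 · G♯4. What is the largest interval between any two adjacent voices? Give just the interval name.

major third

Adjacent intervals: B3→D♯4 = major third; D♯4→F♯4 = minor third; F♯4→G♯4 = major second.
The largest is B3 to D♯4, a major third (4 semitones).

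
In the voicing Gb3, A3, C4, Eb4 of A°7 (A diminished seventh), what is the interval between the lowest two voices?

A2

Those voices are Gb3 and A3.
2 letter names make it a second; at 3 semitones (a half step wider than major) the quality is augmented.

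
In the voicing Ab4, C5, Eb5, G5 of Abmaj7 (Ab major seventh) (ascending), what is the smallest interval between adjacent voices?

minor third

Adjacent intervals: Ab4→C5 = major third; C5→Eb5 = minor third; Eb5→G5 = major third.
The smallest is C5 to Eb5, a minor third (3 semitones).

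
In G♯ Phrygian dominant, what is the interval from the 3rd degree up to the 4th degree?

minor second

G♯ phrygian dominant: G♯ A B♯ C♯ D♯ E F♯.
So we need the interval from B♯ up to C♯.
B♯ up to C♯ is 1 semitone, a half step narrower than a major second, so the interval is minor.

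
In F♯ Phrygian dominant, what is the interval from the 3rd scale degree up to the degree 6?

d4

The scale runs F♯ G A♯ B C♯ D E.
So we need the interval from A♯ up to D.
A♯ up to D is 4 semitones, a half step narrower than a perfect fourth, so the interval is diminished.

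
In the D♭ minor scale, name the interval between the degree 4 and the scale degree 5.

M2

The scale runs D♭ E♭ F♭ G♭ A♭ B𝄫 C♭.
The degree 4 is G♭ and the scale degree 5 is A♭.
Counting 2 letters and 2 half steps from G♭ gives a major second.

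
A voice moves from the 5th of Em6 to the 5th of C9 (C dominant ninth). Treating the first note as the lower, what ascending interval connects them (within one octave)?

Em6 has B as its 5th, and C9 (C dominant ninth) has G as its 5th.
6 letter names make it a sixth; at 8 semitones (a half step narrower than major) the quality is minor.

minor 6th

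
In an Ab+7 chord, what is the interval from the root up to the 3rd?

major third

Ab augmented seventh is spelled Ab–C–E–Gb.
So we need the interval from Ab up to C.
From Ab to C is 4 semitones, exactly the major third.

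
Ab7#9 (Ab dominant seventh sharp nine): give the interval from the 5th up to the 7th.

minor third

Ab7#9 (Ab dominant seventh sharp nine): Ab-C-Eb-Gb-B.
So we need the interval from Eb up to Gb.
From Eb to Gb: 3 semitones over a third = minor.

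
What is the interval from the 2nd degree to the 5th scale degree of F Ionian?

perfect 4th

Spelling F Ionian: F G A Bb C D E.
That puts G below C.
Counting 4 letters and 5 half steps from G gives a perfect fourth.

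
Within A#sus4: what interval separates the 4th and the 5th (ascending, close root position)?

A# sus4 is spelled A#, D#, E#.
The 4th is D# and the 5th is E#.
D# up to E# spans 2 letter names and 2 semitones — a major second.

major second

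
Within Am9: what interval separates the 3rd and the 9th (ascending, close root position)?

Amin9: A, C, E, G, B.
The 3rd is C and the 9th is B.
From C to B is 11 semitones, exactly the major seventh.

major 7th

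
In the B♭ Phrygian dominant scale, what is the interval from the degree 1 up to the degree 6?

m6

Spelling the B♭ Phrygian dominant scale: B♭ C♭ D E♭ F G♭ A♭.
So we need the interval from B♭ up to G♭.
B♭ up to G♭ is 8 semitones, a half step narrower than a major sixth, so the interval is minor.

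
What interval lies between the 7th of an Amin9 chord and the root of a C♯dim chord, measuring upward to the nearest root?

augmented fourth

The 7th of Amin9 is G; the root of C♯dim is C♯.
From G to C♯: 6 semitones over a fourth = augmented.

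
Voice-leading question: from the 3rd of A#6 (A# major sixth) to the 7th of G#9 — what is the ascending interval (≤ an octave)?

The 3rd of A#6 (A# major sixth) is C##; the 7th of G#9 is F#.
4 letter names make it a fourth; at 4 semitones (a half step narrower than perfect) the quality is diminished.

diminished fourth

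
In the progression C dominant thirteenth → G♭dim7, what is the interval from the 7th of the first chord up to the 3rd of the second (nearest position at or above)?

diminished octave

The 7th of C dominant thirteenth is B♭; the 3rd of G♭dim7 is B𝄫.
8 letter names make it an octave; at 11 semitones (a half step narrower than perfect) the quality is diminished.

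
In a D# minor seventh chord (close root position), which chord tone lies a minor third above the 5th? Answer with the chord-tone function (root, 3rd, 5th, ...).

Spelling the chord: D#, F#, A#, C#.
The 5th is A#. A minor third above A# is C#.
C# is the chord's 7th.

7th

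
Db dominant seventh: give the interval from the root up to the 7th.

The chord tones of Db7 are Db-F-Ab-Cb.
The root is Db and the 7th is Cb.
Db up to Cb is 10 semitones, a half step narrower than a major seventh, so the interval is minor.

m7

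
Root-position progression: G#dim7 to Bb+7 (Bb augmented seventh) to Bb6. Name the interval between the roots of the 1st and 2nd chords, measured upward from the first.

diminished third

The roots are G# and Bb.
3 letter names make it a third; at 2 semitones (a whole step narrower than major) the quality is diminished.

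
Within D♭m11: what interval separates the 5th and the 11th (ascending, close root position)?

minor seventh

Spelling the chord: D♭, F♭, A♭, C♭, E♭, G♭.
5th = A♭; 11th = G♭.
A♭ up to G♭ is 10 semitones, a half step narrower than a major seventh, so the interval is minor.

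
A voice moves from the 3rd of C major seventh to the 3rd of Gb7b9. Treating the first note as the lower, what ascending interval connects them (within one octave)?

diminished fifth

The 3rd of C major seventh is E; the 3rd of Gb7b9 is Bb.
From E to Bb: 6 semitones over a fifth = diminished.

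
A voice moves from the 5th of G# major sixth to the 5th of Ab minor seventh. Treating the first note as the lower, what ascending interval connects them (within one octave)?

The 5th of G# major sixth is D#; the 5th of Ab minor seventh is Eb.
2 letter names make it a second; at 0 semitones (a whole step narrower than major) the quality is diminished.

diminished second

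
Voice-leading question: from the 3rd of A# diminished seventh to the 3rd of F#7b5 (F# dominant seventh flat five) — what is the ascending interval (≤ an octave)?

The 3rd of A# diminished seventh is C#; the 3rd of F#7b5 (F# dominant seventh flat five) is A#.
C# up to A# spans 6 letter names and 9 semitones — a major sixth.

major sixth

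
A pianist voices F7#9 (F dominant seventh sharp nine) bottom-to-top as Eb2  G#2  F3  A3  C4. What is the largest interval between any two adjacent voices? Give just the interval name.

Adjacent intervals: Eb2→G#2 = augmented third; G#2→F3 = diminished seventh; F3→A3 = major third; A3→C4 = minor third.
The largest is G#2 to F3, a diminished seventh (9 semitones).

d7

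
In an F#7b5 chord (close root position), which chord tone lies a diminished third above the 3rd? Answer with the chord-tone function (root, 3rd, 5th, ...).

The chord tones of F#7b5 are F#, A#, C, E.
The 3rd is A#. A diminished third above A# is C.
C is the chord's 5th.

5th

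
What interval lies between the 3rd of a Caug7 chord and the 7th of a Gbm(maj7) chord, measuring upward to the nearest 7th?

minor second

Caug7 has E as its 3rd, and Gbm(maj7) has F as its 7th.
2 letter names make it a second; at 1 semitone (a half step narrower than major) the quality is minor.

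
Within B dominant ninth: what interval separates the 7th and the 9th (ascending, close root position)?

major 3rd

B9: B–D♯–F♯–A–C♯.
So we need the interval from A up to C♯.
From A to C♯ is 4 semitones, exactly the major third.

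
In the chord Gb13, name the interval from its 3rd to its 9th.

The chord tones of Gb13 are Gb–Bb–Db–Fb–Ab–Eb.
That puts Bb below Ab.
Bb up to Ab is 10 semitones, a half step narrower than a major seventh, so the interval is minor.

minor seventh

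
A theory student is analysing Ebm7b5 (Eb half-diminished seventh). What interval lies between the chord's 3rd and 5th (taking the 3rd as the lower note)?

minor third

The chord tones of Ebø7 are Eb–Gb–Bbb–Db.
The 3rd is Gb and the 5th is Bbb.
3 letter names make it a third; at 3 semitones (a half step narrower than major) the quality is minor.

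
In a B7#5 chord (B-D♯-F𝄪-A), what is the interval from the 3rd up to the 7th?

The 3rd is D♯ and the 7th is A.
D♯ up to A is 6 semitones, a half step narrower than a perfect fifth, so the interval is diminished.
This 3–7 tritone is the characteristic tension at the heart of the dominant sound.

diminished 5th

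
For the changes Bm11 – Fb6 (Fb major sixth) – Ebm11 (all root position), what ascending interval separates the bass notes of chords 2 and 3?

The roots are Fb and Eb.
From Fb to Eb is 11 semitones, exactly the major seventh.

major seventh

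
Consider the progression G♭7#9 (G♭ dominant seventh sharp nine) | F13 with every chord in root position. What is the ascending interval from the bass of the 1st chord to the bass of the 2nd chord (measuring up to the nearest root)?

major seventh

The roots are G♭ and F.
G♭ up to F spans 7 letter names and 11 semitones — a major seventh.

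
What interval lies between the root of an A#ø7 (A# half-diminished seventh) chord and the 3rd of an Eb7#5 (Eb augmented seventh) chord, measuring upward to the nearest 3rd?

The root of A#ø7 (A# half-diminished seventh) is A#; the 3rd of Eb7#5 (Eb augmented seventh) is G.
A# up to G is 9 semitones, a whole step narrower than a major seventh, so the interval is diminished.

diminished seventh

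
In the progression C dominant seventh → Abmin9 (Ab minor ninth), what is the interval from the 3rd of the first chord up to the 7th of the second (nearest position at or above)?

The 3rd of C dominant seventh is E; the 7th of Abmin9 (Ab minor ninth) is Gb.
E up to Gb is 2 semitones, a whole step narrower than a major third, so the interval is diminished.

diminished 3rd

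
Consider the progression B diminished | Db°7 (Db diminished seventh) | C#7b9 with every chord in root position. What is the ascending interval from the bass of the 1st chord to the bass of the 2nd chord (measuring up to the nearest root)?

diminished third

The roots are B and Db.
3 letter names make it a third; at 2 semitones (a whole step narrower than major) the quality is diminished.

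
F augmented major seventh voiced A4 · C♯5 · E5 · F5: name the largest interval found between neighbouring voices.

Adjacent intervals: A4→C♯5 = major third; C♯5→E5 = minor third; E5→F5 = minor second.
The largest is A4 to C♯5, a major third (4 semitones).

major 3rd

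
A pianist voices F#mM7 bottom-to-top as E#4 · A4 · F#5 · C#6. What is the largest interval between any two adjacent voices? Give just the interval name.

major 6th

Adjacent intervals: E#4→A4 = diminished fourth; A4→F#5 = major sixth; F#5→C#6 = perfect fifth.
The largest is A4 to F#5, a major sixth (9 semitones).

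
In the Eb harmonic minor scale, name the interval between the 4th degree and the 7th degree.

augmented fourth

Eb harmonic minor: Eb F Gb Ab Bb Cb D.
So we need the interval from Ab up to D.
4 letter names make it a fourth; at 6 semitones (a half step wider than perfect) the quality is augmented.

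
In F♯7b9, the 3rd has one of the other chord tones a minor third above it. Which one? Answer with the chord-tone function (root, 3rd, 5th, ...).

Spelling the chord: F♯–A♯–C♯–E–G.
The 3rd is A♯. A minor third above A♯ is C♯.
C♯ is the chord's 5th.

5th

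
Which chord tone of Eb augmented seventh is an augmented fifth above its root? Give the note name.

B

Eb augmented seventh: Eb-G-B-Db.
The root is Eb. An augmented fifth above Eb is B.
B is the chord's 5th.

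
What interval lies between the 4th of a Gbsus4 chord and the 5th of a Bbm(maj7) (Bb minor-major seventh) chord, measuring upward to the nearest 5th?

The 4th of Gbsus4 is Cb; the 5th of Bbm(maj7) (Bb minor-major seventh) is F.
4 letter names make it a fourth; at 6 semitones (a half step wider than perfect) the quality is augmented.

augmented fourth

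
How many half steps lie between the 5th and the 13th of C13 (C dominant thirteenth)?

C dominant thirteenth is spelled C, E, G, B♭, D, A.
G to A is a major ninth: 14 semitones.

14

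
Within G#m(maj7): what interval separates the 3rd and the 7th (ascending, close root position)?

The chord tones of G#m(maj7) (G# minor-major seventh) are G#, B, D#, F##.
So we need the interval from B up to F##.
From B to F##: 8 semitones over a fifth = augmented.

augmented 5th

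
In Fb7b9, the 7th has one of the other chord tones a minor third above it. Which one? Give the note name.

Fb7b9 is spelled Fb–Ab–Cb–Ebb–Gbb.
The 7th is Ebb. A minor third above Ebb is Gbb.
Gbb is the chord's 9th.

Gbb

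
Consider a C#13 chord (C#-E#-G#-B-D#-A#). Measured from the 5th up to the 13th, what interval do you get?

The 5th is G# and the 13th is A#.
G# up to A# spans 9 letter names and 14 semitones — a major ninth.

major ninth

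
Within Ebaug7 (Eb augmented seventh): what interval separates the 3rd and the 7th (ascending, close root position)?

The chord tones of Eb+7 (Eb augmented seventh) are Eb–G–B–Db.
That puts G below Db.
From G to Db: 6 semitones over a fifth = diminished.

diminished fifth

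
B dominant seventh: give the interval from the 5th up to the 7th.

minor 3rd

B7 (B dominant seventh) is spelled B–D#–F#–A.
5th = F#; 7th = A.
F# up to A is 3 semitones, a half step narrower than a major third, so the interval is minor.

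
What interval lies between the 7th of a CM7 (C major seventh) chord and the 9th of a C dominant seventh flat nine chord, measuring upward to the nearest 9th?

CM7 (C major seventh) has B as its 7th, and C dominant seventh flat nine has D♭ as its 9th.
B up to D♭ is 2 semitones, a whole step narrower than a major third, so the interval is diminished.

diminished 3rd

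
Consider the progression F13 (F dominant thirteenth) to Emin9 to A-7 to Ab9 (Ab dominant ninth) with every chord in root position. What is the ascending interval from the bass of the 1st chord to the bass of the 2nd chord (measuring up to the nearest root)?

The roots are F and E.
Counting 7 letters and 11 half steps from F gives a major seventh.

major seventh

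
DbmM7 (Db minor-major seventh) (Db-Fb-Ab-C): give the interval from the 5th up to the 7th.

That puts Ab below C.
Ab up to C spans 3 letter names and 4 semitones — a major third.

major third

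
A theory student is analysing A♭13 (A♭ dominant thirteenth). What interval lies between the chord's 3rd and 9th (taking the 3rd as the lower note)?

Spelling the chord: A♭ C E♭ G♭ B♭ F.
That puts C below B♭.
7 letter names make it a seventh; at 10 semitones (a half step narrower than major) the quality is minor.

m7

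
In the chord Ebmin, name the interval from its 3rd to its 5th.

major third

Ebmin is spelled Eb, Gb, Bb.
The 3rd is Gb and the 5th is Bb.
From Gb to Bb is 4 semitones, exactly the major third.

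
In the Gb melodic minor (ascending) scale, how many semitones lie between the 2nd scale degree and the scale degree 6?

The scale is Gb Ab Bbb Cb Db Eb F.
Ab up to Eb is a perfect fifth — 7 semitones.

7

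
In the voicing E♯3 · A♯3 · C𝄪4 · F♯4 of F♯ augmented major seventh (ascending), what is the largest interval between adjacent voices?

perfect 4th

Adjacent intervals: E♯3→A♯3 = perfect fourth; A♯3→C𝄪4 = major third; C𝄪4→F♯4 = diminished fourth.
The largest is E♯3 to A♯3, a perfect fourth (5 semitones).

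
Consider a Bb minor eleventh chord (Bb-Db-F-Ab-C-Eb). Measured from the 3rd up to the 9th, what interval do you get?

major seventh

The 3rd is Db and the 9th is C.
Db up to C spans 7 letter names and 11 semitones — a major seventh.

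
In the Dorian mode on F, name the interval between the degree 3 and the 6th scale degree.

augmented fourth

The scale runs F G Ab Bb C D Eb.
That puts Ab below D.
Ab up to D is 6 semitones, a half step wider than a perfect fourth, so the interval is augmented.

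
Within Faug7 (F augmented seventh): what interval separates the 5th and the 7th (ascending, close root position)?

Spelling the chord: F-A-C#-Eb.
The 5th is C# and the 7th is Eb.
3 letter names make it a third; at 2 semitones (a whole step narrower than major) the quality is diminished.

diminished third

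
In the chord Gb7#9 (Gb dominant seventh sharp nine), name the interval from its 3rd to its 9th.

major seventh

Spelling the chord: Gb, Bb, Db, Fb, A.
That puts Bb below A.
Counting 7 letters and 11 half steps from Bb gives a major seventh.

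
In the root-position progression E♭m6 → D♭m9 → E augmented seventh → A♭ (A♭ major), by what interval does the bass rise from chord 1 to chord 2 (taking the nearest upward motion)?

The roots are E♭ and D♭.
E♭ up to D♭ is 10 semitones, a half step narrower than a major seventh, so the interval is minor.

minor 7th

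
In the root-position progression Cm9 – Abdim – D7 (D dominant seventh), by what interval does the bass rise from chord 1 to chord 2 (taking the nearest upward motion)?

minor sixth

The roots are C and Ab.
6 letter names make it a sixth; at 8 semitones (a half step narrower than major) the quality is minor.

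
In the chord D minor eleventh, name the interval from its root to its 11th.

perfect 11th

Dm11 (D minor eleventh): D-F-A-C-E-G.
Root = D; 11th = G.
D up to G spans 11 letter names and 17 semitones — a perfect eleventh.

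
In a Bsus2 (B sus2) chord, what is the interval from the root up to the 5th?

perfect fifth

Spelling the chord: B C# F#.
So we need the interval from B up to F#.
Counting 5 letters and 7 half steps from B gives a perfect fifth.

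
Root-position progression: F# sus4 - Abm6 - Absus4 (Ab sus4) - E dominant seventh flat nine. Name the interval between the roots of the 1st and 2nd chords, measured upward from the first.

The roots are F# and Ab.
F# up to Ab is 2 semitones, a whole step narrower than a major third, so the interval is diminished.

diminished 3rd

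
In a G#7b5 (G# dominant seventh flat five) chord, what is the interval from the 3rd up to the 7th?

Spelling the chord: G#-B#-D-F#.
3rd = B#; 7th = F#.
B# up to F# is 6 semitones, a half step narrower than a perfect fifth, so the interval is diminished.
That tritone between 3rd and 7th is what gives the dominant seventh its pull toward resolution.

d5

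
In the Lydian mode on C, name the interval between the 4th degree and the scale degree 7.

The scale runs C D E F# G A B.
The 4th degree is F# and the scale degree 7 is B.
From F# to B is 5 semitones, exactly the perfect fourth.

perfect fourth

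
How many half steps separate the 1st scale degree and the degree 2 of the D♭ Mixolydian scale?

The scale is D♭ E♭ F G♭ A♭ B♭ C♭.
D♭ up to E♭ is a major second — 2 semitones.

2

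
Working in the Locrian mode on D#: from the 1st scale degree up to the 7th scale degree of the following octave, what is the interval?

The scale runs D# E F# G# A B C#.
That puts D# below C#.
14 letter names make it a fourteenth; at 22 semitones (a half step narrower than major) the quality is minor.

minor fourteenth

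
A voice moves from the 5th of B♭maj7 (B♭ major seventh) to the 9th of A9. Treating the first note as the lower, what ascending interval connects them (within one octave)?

B♭maj7 (B♭ major seventh) has F as its 5th, and A9 has B as its 9th.
From F to B: 6 semitones over a fourth = augmented.

A4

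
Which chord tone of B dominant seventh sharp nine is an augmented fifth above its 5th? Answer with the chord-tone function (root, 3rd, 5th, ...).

9th

B dominant seventh sharp nine: B D♯ F♯ A C𝄪.
The 5th is F♯. An augmented fifth above F♯ is C𝄪.
C𝄪 is the chord's 9th.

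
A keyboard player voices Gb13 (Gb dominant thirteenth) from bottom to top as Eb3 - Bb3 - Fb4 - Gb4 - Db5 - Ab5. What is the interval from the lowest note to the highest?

perfect 18th

The outer voices are Eb3 and Ab5.
From Eb to Ab is 29 semitones, exactly the perfect 18th.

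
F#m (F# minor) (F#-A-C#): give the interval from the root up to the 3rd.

minor third

So we need the interval from F# up to A.
From F# to A: 3 semitones over a third = minor.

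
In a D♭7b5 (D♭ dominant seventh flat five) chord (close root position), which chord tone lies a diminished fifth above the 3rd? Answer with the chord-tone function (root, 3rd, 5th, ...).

The chord tones of D♭ dominant seventh flat five are D♭ F A𝄫 C♭.
The 3rd is F. A diminished fifth above F is C♭.
C♭ is the chord's 7th.

7th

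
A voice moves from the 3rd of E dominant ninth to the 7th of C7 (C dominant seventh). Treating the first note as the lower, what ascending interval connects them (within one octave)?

E dominant ninth has G# as its 3rd, and C7 (C dominant seventh) has Bb as its 7th.
From G# to Bb: 2 semitones over a third = diminished.

d3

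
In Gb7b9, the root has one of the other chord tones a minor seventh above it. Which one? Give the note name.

Fb

The chord tones of Gb7b9 are Gb–Bb–Db–Fb–Abb.
The root is Gb. A minor seventh above Gb is Fb.
Fb is the chord's 7th.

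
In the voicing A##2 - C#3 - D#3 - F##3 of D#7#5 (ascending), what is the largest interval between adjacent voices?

major third

Adjacent intervals: A##2→C#3 = diminished third; C#3→D#3 = major second; D#3→F##3 = major third.
The largest is D#3 to F##3, a major third (4 semitones).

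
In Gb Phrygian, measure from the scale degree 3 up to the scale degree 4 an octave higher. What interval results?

major 9th

Spelling Gb Phrygian: Gb Abb Bbb Cb Db Ebb Fb.
That puts Bbb below Cb.
Counting 9 letters and 14 half steps from Bbb gives a major ninth.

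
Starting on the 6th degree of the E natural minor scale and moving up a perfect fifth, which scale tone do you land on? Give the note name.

The scale is E F# G A B C D.
The 6th degree is C; a perfect fifth above that is G — scale degree 3.

G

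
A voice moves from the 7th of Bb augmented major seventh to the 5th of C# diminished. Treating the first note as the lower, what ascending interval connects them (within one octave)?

The 7th of Bb augmented major seventh is A; the 5th of C# diminished is G.
A up to G is 10 semitones, a half step narrower than a major seventh, so the interval is minor.

minor seventh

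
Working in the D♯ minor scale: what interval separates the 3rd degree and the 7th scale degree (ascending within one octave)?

D♯ natural minor: D♯ E♯ F♯ G♯ A♯ B C♯.
So we need the interval from F♯ up to C♯.
Counting 5 letters and 7 half steps from F♯ gives a perfect fifth.

perfect 5th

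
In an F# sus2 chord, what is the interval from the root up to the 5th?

Spelling the chord: F#–G#–C#.
The root is F# and the 5th is C#.
F# up to C# spans 5 letter names and 7 semitones — a perfect fifth.

perfect 5th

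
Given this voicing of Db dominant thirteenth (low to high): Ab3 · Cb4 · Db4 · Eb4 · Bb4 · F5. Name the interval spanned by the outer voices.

major thirteenth

The outer voices are Ab3 and F5.
Counting 13 letters and 21 half steps from Ab gives a major thirteenth.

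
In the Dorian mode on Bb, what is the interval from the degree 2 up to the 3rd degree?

minor second

Bb dorian: Bb C Db Eb F G Ab.
So we need the interval from C up to Db.
2 letter names make it a second; at 1 semitone (a half step narrower than major) the quality is minor.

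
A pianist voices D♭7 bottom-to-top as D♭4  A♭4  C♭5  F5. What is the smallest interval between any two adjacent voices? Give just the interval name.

Adjacent intervals: D♭4→A♭4 = perfect fifth; A♭4→C♭5 = minor third; C♭5→F5 = augmented fourth.
The smallest is A♭4 to C♭5, a minor third (3 semitones).

m3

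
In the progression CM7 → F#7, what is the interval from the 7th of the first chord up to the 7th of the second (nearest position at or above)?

CM7 has B as its 7th, and F#7 has E as its 7th.
B up to E spans 4 letter names and 5 semitones — a perfect fourth.

perfect fourth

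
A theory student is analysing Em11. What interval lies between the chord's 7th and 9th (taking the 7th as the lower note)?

The chord tones of Em11 are E G B D F# A.
7th = D; 9th = F#.
D up to F# spans 3 letter names and 4 semitones — a major third.

M3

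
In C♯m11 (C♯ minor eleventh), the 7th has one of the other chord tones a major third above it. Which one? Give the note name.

The chord tones of C♯m11 are C♯, E, G♯, B, D♯, F♯.
The 7th is B. A major third above B is D♯.
D♯ is the chord's 9th.

D#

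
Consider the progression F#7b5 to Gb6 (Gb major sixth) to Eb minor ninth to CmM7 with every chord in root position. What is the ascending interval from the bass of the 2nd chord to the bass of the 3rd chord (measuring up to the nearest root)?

M6

The roots are Gb and Eb.
Gb up to Eb spans 6 letter names and 9 semitones — a major sixth.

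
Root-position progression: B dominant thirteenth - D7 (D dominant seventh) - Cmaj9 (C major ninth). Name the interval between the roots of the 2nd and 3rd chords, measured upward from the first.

The roots are D and C.
7 letter names make it a seventh; at 10 semitones (a half step narrower than major) the quality is minor.

minor 7th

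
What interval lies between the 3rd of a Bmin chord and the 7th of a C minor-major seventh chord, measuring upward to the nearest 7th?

The 3rd of Bmin is D; the 7th of C minor-major seventh is B.
From D to B is 9 semitones, exactly the major sixth.

major 6th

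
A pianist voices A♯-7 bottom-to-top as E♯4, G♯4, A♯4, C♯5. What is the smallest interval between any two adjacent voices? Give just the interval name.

major 2nd

Adjacent intervals: E♯4→G♯4 = minor third; G♯4→A♯4 = major second; A♯4→C♯5 = minor third.
The smallest is G♯4 to A♯4, a major second (2 semitones).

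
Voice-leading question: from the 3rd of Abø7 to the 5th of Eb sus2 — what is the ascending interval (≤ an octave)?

Abø7 has Cb as its 3rd, and Eb sus2 has Bb as its 5th.
Cb up to Bb spans 7 letter names and 11 semitones — a major seventh.

major 7th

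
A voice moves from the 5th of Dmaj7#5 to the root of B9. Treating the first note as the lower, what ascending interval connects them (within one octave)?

m2

The 5th of Dmaj7#5 is A#; the root of B9 is B.
A# up to B is 1 semitone, a half step narrower than a major second, so the interval is minor.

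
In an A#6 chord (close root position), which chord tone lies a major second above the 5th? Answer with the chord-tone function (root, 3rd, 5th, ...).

Spelling the chord: A#–C##–E#–F##.
The 5th is E#. A major second above E# is F##.
F## is the chord's 6th.

6th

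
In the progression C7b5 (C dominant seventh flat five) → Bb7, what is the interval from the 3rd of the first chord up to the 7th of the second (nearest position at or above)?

The 3rd of C7b5 (C dominant seventh flat five) is E; the 7th of Bb7 is Ab.
From E to Ab: 4 semitones over a fourth = diminished.

d4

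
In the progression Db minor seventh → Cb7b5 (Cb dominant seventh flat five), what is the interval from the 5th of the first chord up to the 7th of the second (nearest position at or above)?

minor 2nd

The 5th of Db minor seventh is Ab; the 7th of Cb7b5 (Cb dominant seventh flat five) is Bbb.
From Ab to Bbb: 1 semitone over a second = minor.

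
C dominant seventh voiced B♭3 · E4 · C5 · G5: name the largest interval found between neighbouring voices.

minor 6th

Adjacent intervals: B♭3→E4 = augmented fourth; E4→C5 = minor sixth; C5→G5 = perfect fifth.
The largest is E4 to C5, a minor sixth (8 semitones).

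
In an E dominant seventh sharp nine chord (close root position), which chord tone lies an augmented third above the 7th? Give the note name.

E7#9 (E dominant seventh sharp nine) is spelled E–G#–B–D–F##.
The 7th is D. An augmented third above D is F##.
F## is the chord's 9th.

F##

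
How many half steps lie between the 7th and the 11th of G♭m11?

The chord tones of G♭m11 are G♭, B𝄫, D♭, F♭, A♭, C♭.
F♭ to C♭ is a perfect fifth: 7 semitones.

7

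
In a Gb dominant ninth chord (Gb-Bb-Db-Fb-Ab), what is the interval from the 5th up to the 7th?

5th = Db; 7th = Fb.
Db up to Fb is 3 semitones, a half step narrower than a major third, so the interval is minor.

m3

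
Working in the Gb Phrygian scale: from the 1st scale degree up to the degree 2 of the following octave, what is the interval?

Gb phrygian: Gb Abb Bbb Cb Db Ebb Fb.
1st scale degree = Gb; 2nd scale degree (up an octave) = Abb.
9 letter names make it a ninth; at 13 semitones (a half step narrower than major) the quality is minor.

m9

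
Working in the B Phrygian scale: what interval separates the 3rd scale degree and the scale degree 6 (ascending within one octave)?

perfect 4th

Spelling the B Phrygian scale: B C D E F# G A.
That puts D below G.
D up to G spans 4 letter names and 5 semitones — a perfect fourth.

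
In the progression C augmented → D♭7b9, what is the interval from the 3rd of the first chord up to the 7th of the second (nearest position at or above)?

diminished sixth

C augmented has E as its 3rd, and D♭7b9 has C♭ as its 7th.
E up to C♭ is 7 semitones, a whole step narrower than a major sixth, so the interval is diminished.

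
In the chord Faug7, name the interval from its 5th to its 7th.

F+7 (F augmented seventh): F, A, C#, Eb.
5th = C#; 7th = Eb.
From C# to Eb: 2 semitones over a third = diminished.

diminished third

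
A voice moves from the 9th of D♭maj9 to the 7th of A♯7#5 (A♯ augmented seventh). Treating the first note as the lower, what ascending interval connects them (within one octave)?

The 9th of D♭maj9 is E♭; the 7th of A♯7#5 (A♯ augmented seventh) is G♯.
3 letter names make it a third; at 5 semitones (a half step wider than major) the quality is augmented.

augmented 3rd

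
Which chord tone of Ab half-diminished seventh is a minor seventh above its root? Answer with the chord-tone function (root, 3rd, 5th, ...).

Ab half-diminished seventh is spelled Ab Cb Ebb Gb.
The root is Ab. A minor seventh above Ab is Gb.
Gb is the chord's 7th.

7th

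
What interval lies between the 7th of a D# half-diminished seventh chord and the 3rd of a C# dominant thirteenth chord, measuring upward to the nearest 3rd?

The 7th of D# half-diminished seventh is C#; the 3rd of C# dominant thirteenth is E#.
Counting 3 letters and 4 half steps from C# gives a major third.

major third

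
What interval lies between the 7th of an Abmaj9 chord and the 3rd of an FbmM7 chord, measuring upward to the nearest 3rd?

The 7th of Abmaj9 is G; the 3rd of FbmM7 is Abb.
G up to Abb is 0 semitones, a whole step narrower than a major second, so the interval is diminished.

diminished 2nd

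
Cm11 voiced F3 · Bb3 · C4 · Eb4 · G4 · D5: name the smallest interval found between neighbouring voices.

Adjacent intervals: F3→Bb3 = perfect fourth; Bb3→C4 = major second; C4→Eb4 = minor third; Eb4→G4 = major third; G4→D5 = perfect fifth.
The smallest is Bb3 to C4, a major second (2 semitones).

major second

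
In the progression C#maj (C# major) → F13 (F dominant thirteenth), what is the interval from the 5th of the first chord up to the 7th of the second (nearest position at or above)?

diminished sixth

The 5th of C#maj (C# major) is G#; the 7th of F13 (F dominant thirteenth) is Eb.
6 letter names make it a sixth; at 7 semitones (a whole step narrower than major) the quality is diminished.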